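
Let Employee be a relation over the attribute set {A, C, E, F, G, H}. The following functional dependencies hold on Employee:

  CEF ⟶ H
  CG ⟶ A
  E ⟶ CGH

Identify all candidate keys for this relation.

Attributes E, F never appear on any right-hand side, so every candidate key must contain {E, F}.
{E, F}⁺ = {A, C, E, F, G, H}, which is all of the schema, so {E, F} is the only candidate key.

{E, F}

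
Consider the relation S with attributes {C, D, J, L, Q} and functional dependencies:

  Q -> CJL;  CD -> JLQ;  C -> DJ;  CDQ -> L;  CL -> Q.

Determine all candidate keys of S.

(C), (Q)

{C}⁺: C→DJ adds D, J; CD→JLQ adds L, Q → {C, D, J, L, Q}.
{Q}⁺: Q→CJL adds C, J, L; C→DJ adds D → {C, D, J, L, Q}.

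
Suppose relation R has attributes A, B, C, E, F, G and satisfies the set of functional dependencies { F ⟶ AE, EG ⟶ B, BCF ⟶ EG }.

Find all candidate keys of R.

Attributes C, F never appear on any right-hand side, so every candidate key must contain {C, F}.
{C, F}⁺ = {A, C, E, F}, which is not all of the schema, so we must add further attributes.
{B, C, F}⁺: F→AE adds A, E; BCF→EG adds G → {A, B, C, E, F, G}. Minimal: {C, F}⁺ = {A, C, E, F}; {B, F}⁺ = {A, B, E, F}; {B, C}⁺ = {B, C} — none reach the full schema.
{C, F, G}⁺: F→AE adds A, E; EG→B adds B → {A, B, C, E, F, G}. Minimal: {F, G}⁺ = {A, B, E, F, G}; {C, G}⁺ = {C, G}; {C, F}⁺ = {A, C, E, F} — none reach the full schema.
Any other superkey contains one of these as a subset, so there are no further candidate keys.

{B, C, F}, {C, F, G}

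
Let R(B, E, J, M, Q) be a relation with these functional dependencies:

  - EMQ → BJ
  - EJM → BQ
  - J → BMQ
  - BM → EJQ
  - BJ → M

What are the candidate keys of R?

{J}⁺: J→BMQ adds B, M, Q; BM→EJQ adds E → {B, E, J, M, Q}.
{B, M}⁺: BM→EJQ adds E, J, Q → {B, E, J, M, Q}. Minimal: {M}⁺ = {M}; {B}⁺ = {B} — none reach the full schema.
{E, M, Q}⁺: EMQ→BJ adds B, J → {B, E, J, M, Q}. Minimal: {M, Q}⁺ = {M, Q}; {E, Q}⁺ = {E, Q}; {E, M}⁺ = {E, M} — none reach the full schema.

J, BM, EMQ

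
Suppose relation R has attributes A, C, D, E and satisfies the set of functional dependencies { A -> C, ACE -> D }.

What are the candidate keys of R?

Attributes A, E never appear on any right-hand side, so every candidate key must contain {A, E}.
{A, E}⁺ = {A, C, D, E}, which is all of the schema, so {A, E} is the only candidate key.

AE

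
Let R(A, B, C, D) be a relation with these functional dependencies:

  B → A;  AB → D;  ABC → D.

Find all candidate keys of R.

Attributes B, C never appear on any right-hand side, so every candidate key must contain {B, C}.
{B, C}⁺ = {A, B, C, D}, which is all of the schema, so {B, C} is the only candidate key.

BC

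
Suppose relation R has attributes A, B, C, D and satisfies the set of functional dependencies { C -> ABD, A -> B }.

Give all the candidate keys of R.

Attribute C never appears on the right-hand side of any dependency, so C must belong to every candidate key.
{C}⁺ = {A, B, C, D}, which is all of the schema, so {C} is the only candidate key.

{C}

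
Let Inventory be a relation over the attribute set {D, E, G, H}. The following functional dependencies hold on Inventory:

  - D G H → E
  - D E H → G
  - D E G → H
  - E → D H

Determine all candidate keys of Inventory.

{E}, {D, G, H}

{E}⁺: E→DH adds D, H; DEH→G adds G → {D, E, G, H}.
{D, G, H}⁺: DGH→E adds E → {D, E, G, H}. Minimal: {G, H}⁺ = {G, H}; {D, H}⁺ = {D, H}; {D, G}⁺ = {D, G} — none reach the full schema.
Any other superkey contains one of these as a subset, so there are no further candidate keys.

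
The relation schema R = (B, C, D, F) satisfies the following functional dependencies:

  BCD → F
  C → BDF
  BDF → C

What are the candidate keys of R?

{C}⁺: C→BDF adds B, D, F → {B, C, D, F}.
{B, D, F}⁺: BDF→C adds C → {B, C, D, F}.
Any other superkey contains one of these as a subset, so there are no further candidate keys.

{C}, {B, D, F}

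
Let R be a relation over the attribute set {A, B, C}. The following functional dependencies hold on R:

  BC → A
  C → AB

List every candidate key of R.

{C}

Attribute C never appears on the right-hand side of any dependency, so C must belong to every candidate key.
{C}⁺ = {A, B, C}, which is all of the schema, so {C} is the only candidate key.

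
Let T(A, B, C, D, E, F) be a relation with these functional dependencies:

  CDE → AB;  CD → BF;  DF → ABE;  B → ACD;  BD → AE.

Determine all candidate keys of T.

{B}; {C, D}; {D, F}

{B}⁺: B→ACD adds A, C, D; BD→AE adds E; CD→BF adds F → {A, B, C, D, E, F}.
{C, D}⁺: CD→BF adds B, F; DF→ABE adds A, E → {A, B, C, D, E, F}. Minimal: {D}⁺ = {D}; {C}⁺ = {C} — none reach the full schema.
{D, F}⁺: DF→ABE adds A, B, E; B→ACD adds C → {A, B, C, D, E, F}. Minimal: {F}⁺ = {F}; {D}⁺ = {D} — none reach the full schema.
Any other superkey contains one of these as a subset, so there are no further candidate keys.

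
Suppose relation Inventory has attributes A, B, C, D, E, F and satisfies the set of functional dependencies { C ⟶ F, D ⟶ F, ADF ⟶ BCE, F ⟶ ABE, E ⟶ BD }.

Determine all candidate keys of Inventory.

{C}⁺: C→F adds F; F→ABE adds A, B, E; E→BD adds D → {A, B, C, D, E, F}.
{D}⁺: D→F adds F; F→ABE adds A, B, E; ADF→BCE adds C → {A, B, C, D, E, F}.
{E}⁺: E→BD adds B, D; D→F adds F; F→ABE adds A; ADF→BCE adds C → {A, B, C, D, E, F}.
{F}⁺: F→ABE adds A, B, E; E→BD adds D; ADF→BCE adds C → {A, B, C, D, E, F}.

{C}; {D}; {E}; {F}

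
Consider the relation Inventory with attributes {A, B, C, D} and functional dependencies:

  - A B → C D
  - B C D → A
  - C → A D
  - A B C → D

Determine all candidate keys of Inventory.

{A, B}, {B, C}

Attribute B never appears on the right-hand side of any dependency, so B must belong to every candidate key.
{B}⁺ = {B}, which is not all of the schema, so we must add further attributes.
{A, B}⁺: AB→CD adds C, D → {A, B, C, D}.
{B, C}⁺: C→AD adds A, D → {A, B, C, D}.
Any other superkey contains one of these as a subset, so there are no further candidate keys.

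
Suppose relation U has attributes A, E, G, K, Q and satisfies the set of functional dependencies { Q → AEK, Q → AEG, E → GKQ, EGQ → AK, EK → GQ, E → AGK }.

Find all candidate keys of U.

E; Q

{E}⁺: E→GKQ adds G, K, Q; EGQ→AK adds A → {A, E, G, K, Q}.
{Q}⁺: Q→AEK adds A, E, K; Q→AEG adds G → {A, E, G, K, Q}.
Any other superkey contains one of these as a subset, so there are no further candidate keys.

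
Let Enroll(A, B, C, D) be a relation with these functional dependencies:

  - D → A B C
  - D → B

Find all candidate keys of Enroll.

{D}⁺: D→ABC adds A, B, C → {A, B, C, D}.
No other minimal superkey exists.

(D)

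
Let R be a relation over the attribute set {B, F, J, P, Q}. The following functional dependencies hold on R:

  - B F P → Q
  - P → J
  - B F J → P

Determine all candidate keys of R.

Attributes B, F never appear on any right-hand side, so every candidate key must contain {B, F}.
{B, F}⁺ = {B, F}, which is not all of the schema, so we must add further attributes.
{B, F, J}⁺: BFJ→P adds P; BFP→Q adds Q → {B, F, J, P, Q}. Minimal: {F, J}⁺ = {F, J}; {B, J}⁺ = {B, J}; {B, F}⁺ = {B, F} — none reach the full schema.
{B, F, P}⁺: BFP→Q adds Q; P→J adds J → {B, F, J, P, Q}. Minimal: {F, P}⁺ = {F, J, P}; {B, P}⁺ = {B, J, P}; {B, F}⁺ = {B, F} — none reach the full schema.
Any other superkey contains one of these as a subset, so there are no further candidate keys.

{B, F, J}, {B, F, P}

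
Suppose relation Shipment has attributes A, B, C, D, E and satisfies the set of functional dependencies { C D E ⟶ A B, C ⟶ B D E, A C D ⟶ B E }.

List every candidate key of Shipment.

C

{C}⁺: C→BDE adds B, D, E; CDE→AB adds A → {A, B, C, D, E}.
No other minimal superkey exists.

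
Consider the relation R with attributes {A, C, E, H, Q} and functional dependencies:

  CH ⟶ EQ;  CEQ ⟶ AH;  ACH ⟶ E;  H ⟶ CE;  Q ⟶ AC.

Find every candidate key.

{H}⁺: H→CE adds C, E; CH→EQ adds Q; CEQ→AH adds A → {A, C, E, H, Q}.
{E, Q}⁺: Q→AC adds A, C; CEQ→AH adds H → {A, C, E, H, Q}.
Any other superkey contains one of these as a subset, so there are no further candidate keys.

H, EQ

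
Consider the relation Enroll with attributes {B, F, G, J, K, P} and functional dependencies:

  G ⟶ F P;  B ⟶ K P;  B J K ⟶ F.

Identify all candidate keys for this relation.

{B, G, J}

Attributes B, G, J never appear on any right-hand side, so every candidate key must contain {B, G, J}.
{B, G, J}⁺ = {B, F, G, J, K, P}, which is all of the schema, so {B, G, J} is the only candidate key.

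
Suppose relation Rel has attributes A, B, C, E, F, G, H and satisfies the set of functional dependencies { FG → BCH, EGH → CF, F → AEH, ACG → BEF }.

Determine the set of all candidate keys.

(F, G), (A, C, G), (E, G, H)

Attribute G never appears on the right-hand side of any dependency, so G must belong to every candidate key.
{G}⁺ = {G}, which is not all of the schema, so we must add further attributes.
{F, G}⁺: FG→BCH adds B, C, H; F→AEH adds A, E → {A, B, C, E, F, G, H}. Minimal: {G}⁺ = {G}; {F}⁺ = {A, E, F, H} — none reach the full schema.
{A, C, G}⁺: ACG→BEF adds B, E, F; FG→BCH adds H → {A, B, C, E, F, G, H}. Minimal: {C, G}⁺ = {C, G}; {A, G}⁺ = {A, G}; {A, C}⁺ = {A, C} — none reach the full schema.
{E, G, H}⁺: EGH→CF adds C, F; F→AEH adds A; ACG→BEF adds B → {A, B, C, E, F, G, H}. Minimal: {G, H}⁺ = {G, H}; {E, H}⁺ = {E, H}; {E, G}⁺ = {E, G} — none reach the full schema.
Any other superkey contains one of these as a subset, so there are no further candidate keys.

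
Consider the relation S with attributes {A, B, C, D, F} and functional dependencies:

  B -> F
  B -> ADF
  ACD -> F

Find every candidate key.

{B, C}

Attributes B, C never appear on any right-hand side, so every candidate key must contain {B, C}.
{B, C}⁺ = {A, B, C, D, F}, which is all of the schema, so {B, C} is the only candidate key.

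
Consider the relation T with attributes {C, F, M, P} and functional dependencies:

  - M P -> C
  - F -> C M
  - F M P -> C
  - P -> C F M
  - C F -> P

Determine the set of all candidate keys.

{F}⁺: F→CM adds C, M; CF→P adds P → {C, F, M, P}.
{P}⁺: P→CFM adds C, F, M → {C, F, M, P}.

{F}, {P}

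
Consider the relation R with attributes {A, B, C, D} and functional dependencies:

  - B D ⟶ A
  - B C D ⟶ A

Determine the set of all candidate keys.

{B, C, D}

Attributes B, C, D never appear on any right-hand side, so every candidate key must contain {B, C, D}.
{B, C, D}⁺ = {A, B, C, D}, which is all of the schema, so {B, C, D} is the only candidate key.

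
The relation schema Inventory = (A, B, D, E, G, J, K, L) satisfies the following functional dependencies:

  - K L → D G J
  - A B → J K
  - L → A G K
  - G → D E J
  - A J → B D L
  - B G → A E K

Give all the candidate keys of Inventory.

L, AB, AG, AJ, BG

{L}⁺: L→AGK adds A, G, K; G→DEJ adds D, E, J; AJ→BDL adds B → {A, B, D, E, G, J, K, L}.
{A, B}⁺: AB→JK adds J, K; AJ→BDL adds D, L; KL→DGJ adds G; G→DEJ adds E → {A, B, D, E, G, J, K, L}. Minimal: {B}⁺ = {B}; {A}⁺ = {A} — none reach the full schema.
{A, G}⁺: G→DEJ adds D, E, J; AJ→BDL adds B, L; BG→AEK adds K → {A, B, D, E, G, J, K, L}. Minimal: {G}⁺ = {D, E, G, J}; {A}⁺ = {A} — none reach the full schema.
{A, J}⁺: AJ→BDL adds B, D, L; AB→JK adds K; L→AGK adds G; G→DEJ adds E → {A, B, D, E, G, J, K, L}. Minimal: {J}⁺ = {J}; {A}⁺ = {A} — none reach the full schema.
{B, G}⁺: G→DEJ adds D, E, J; BG→AEK adds A, K; AJ→BDL adds L → {A, B, D, E, G, J, K, L}. Minimal: {G}⁺ = {D, E, G, J}; {B}⁺ = {B} — none reach the full schema.
Any other superkey contains one of these as a subset, so there are no further candidate keys.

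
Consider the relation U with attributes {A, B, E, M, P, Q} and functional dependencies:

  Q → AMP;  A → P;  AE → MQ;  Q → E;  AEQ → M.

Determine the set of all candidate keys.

{B, Q}, {A, B, E}

Attribute B never appears on the right-hand side of any dependency, so B must belong to every candidate key.
{B}⁺ = {B}, which is not all of the schema, so we must add further attributes.
{B, Q}⁺: Q→AMP adds A, M, P; Q→E adds E → {A, B, E, M, P, Q}. Minimal: {Q}⁺ = {A, E, M, P, Q}; {B}⁺ = {B} — none reach the full schema.
{A, B, E}⁺: A→P adds P; AE→MQ adds M, Q → {A, B, E, M, P, Q}. Minimal: {B, E}⁺ = {B, E}; {A, E}⁺ = {A, E, M, P, Q}; {A, B}⁺ = {A, B, P} — none reach the full schema.
Any other superkey contains one of these as a subset, so there are no further candidate keys.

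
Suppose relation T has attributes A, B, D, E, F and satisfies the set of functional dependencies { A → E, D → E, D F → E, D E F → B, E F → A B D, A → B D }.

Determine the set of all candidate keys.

{A, F}, {D, F}, {E, F}

Attribute F never appears on the right-hand side of any dependency, so F must belong to every candidate key.
{F}⁺ = {F}, which is not all of the schema, so we must add further attributes.
{A, F}⁺: A→E adds E; EF→ABD adds B, D → {A, B, D, E, F}. Minimal: {F}⁺ = {F}; {A}⁺ = {A, B, D, E} — none reach the full schema.
{D, F}⁺: D→E adds E; DEF→B adds B; EF→ABD adds A → {A, B, D, E, F}. Minimal: {F}⁺ = {F}; {D}⁺ = {D, E} — none reach the full schema.
{E, F}⁺: EF→ABD adds A, B, D → {A, B, D, E, F}. Minimal: {F}⁺ = {F}; {E}⁺ = {E} — none reach the full schema.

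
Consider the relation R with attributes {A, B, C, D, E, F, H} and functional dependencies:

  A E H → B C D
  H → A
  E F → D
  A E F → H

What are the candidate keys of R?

Attributes E, F never appear on any right-hand side, so every candidate key must contain {E, F}.
{E, F}⁺ = {D, E, F}, which is not all of the schema, so we must add further attributes.
{A, E, F}⁺: EF→D adds D; AEF→H adds H; AEH→BCD adds B, C → {A, B, C, D, E, F, H}. Minimal: {E, F}⁺ = {D, E, F}; {A, F}⁺ = {A, F}; {A, E}⁺ = {A, E} — none reach the full schema.
{E, F, H}⁺: H→A adds A; EF→D adds D; AEH→BCD adds B, C → {A, B, C, D, E, F, H}. Minimal: {F, H}⁺ = {A, F, H}; {E, H}⁺ = {A, B, C, D, E, H}; {E, F}⁺ = {D, E, F} — none reach the full schema.
Any other superkey contains one of these as a subset, so there are no further candidate keys.

{A, E, F}; {E, F, H}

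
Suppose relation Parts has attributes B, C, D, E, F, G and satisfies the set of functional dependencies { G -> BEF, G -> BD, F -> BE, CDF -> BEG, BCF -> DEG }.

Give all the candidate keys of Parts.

CF; CG

Attribute C never appears on the right-hand side of any dependency, so C must belong to every candidate key.
{C}⁺ = {C}, which is not all of the schema, so we must add further attributes.
{C, F}⁺: F→BE adds B, E; BCF→DEG adds D, G → {B, C, D, E, F, G}. Minimal: {F}⁺ = {B, E, F}; {C}⁺ = {C} — none reach the full schema.
{C, G}⁺: G→BEF adds B, E, F; G→BD adds D → {B, C, D, E, F, G}. Minimal: {G}⁺ = {B, D, E, F, G}; {C}⁺ = {C} — none reach the full schema.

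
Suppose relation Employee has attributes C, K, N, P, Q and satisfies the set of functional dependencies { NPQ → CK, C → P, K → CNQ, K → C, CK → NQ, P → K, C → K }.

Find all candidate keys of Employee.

{C}⁺: C→P adds P; P→K adds K; K→CNQ adds N, Q → {C, K, N, P, Q}.
{K}⁺: K→CNQ adds C, N, Q; C→P adds P → {C, K, N, P, Q}.
{P}⁺: P→K adds K; K→CNQ adds C, N, Q → {C, K, N, P, Q}.
Any other superkey contains one of these as a subset, so there are no further candidate keys.

{C}; {K}; {P}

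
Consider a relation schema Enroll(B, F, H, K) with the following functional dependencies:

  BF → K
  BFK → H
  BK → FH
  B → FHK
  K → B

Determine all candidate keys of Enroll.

{B}⁺: B→FHK adds F, H, K → {B, F, H, K}.
{K}⁺: K→B adds B; BK→FH adds F, H → {B, F, H, K}.
Any other superkey contains one of these as a subset, so there are no further candidate keys.

{B}; {K}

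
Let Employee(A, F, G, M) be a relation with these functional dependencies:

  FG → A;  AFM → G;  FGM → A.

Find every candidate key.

Attributes F, M never appear on any right-hand side, so every candidate key must contain {F, M}.
{F, M}⁺ = {F, M}, which is not all of the schema, so we must add further attributes.
{A, F, M}⁺: AFM→G adds G → {A, F, G, M}. Minimal: {F, M}⁺ = {F, M}; {A, M}⁺ = {A, M}; {A, F}⁺ = {A, F} — none reach the full schema.
{F, G, M}⁺: FG→A adds A → {A, F, G, M}. Minimal: {G, M}⁺ = {G, M}; {F, M}⁺ = {F, M}; {F, G}⁺ = {A, F, G} — none reach the full schema.

{A, F, M}, {F, G, M}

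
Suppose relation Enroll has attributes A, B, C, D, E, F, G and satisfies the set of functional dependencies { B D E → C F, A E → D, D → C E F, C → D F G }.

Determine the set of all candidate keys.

{A, B, C}, {A, B, D}, {A, B, E}

{A, B, C}⁺: C→DFG adds D, F, G; D→CEF adds E → {A, B, C, D, E, F, G}.
{A, B, D}⁺: D→CEF adds C, E, F; C→DFG adds G → {A, B, C, D, E, F, G}.
{A, B, E}⁺: AE→D adds D; D→CEF adds C, F; C→DFG adds G → {A, B, C, D, E, F, G}.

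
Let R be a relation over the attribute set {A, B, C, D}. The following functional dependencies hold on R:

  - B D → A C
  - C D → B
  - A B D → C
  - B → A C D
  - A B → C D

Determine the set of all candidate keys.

{B}⁺: B→ACD adds A, C, D → {A, B, C, D}.
{C, D}⁺: CD→B adds B; B→ACD adds A → {A, B, C, D}.

{B}, {C, D}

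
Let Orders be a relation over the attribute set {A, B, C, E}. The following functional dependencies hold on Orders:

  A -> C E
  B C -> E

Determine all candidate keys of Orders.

{A, B}

Attributes A, B never appear on any right-hand side, so every candidate key must contain {A, B}.
{A, B}⁺ = {A, B, C, E}, which is all of the schema, so {A, B} is the only candidate key.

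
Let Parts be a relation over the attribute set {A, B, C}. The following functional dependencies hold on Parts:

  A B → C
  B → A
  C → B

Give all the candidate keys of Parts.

{B}⁺: B→A adds A; AB→C adds C → {A, B, C}.
{C}⁺: C→B adds B; B→A adds A → {A, B, C}.

{B}, {C}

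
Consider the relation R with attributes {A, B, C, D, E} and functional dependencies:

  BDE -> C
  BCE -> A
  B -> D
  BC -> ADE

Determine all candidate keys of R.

Attribute B never appears on the right-hand side of any dependency, so B must belong to every candidate key.
{B}⁺ = {B, D}, which is not all of the schema, so we must add further attributes.
{B, C}⁺: B→D adds D; BC→ADE adds A, E → {A, B, C, D, E}.
{B, E}⁺: B→D adds D; BDE→C adds C; BCE→A adds A → {A, B, C, D, E}.
Any other superkey contains one of these as a subset, so there are no further candidate keys.

BC, BE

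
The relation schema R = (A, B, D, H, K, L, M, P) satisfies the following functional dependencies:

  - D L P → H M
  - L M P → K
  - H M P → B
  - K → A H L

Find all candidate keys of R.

Attributes D, P never appear on any right-hand side, so every candidate key must contain {D, P}.
{D, P}⁺ = {D, P}, which is not all of the schema, so we must add further attributes.
{D, K, P}⁺: K→AHL adds A, H, L; DLP→HM adds M; HMP→B adds B → {A, B, D, H, K, L, M, P}. Minimal: {K, P}⁺ = {A, H, K, L, P}; {D, P}⁺ = {D, P}; {D, K}⁺ = {A, D, H, K, L} — none reach the full schema.
{D, L, P}⁺: DLP→HM adds H, M; LMP→K adds K; HMP→B adds B; K→AHL adds A → {A, B, D, H, K, L, M, P}. Minimal: {L, P}⁺ = {L, P}; {D, P}⁺ = {D, P}; {D, L}⁺ = {D, L} — none reach the full schema.

{D, K, P}, {D, L, P}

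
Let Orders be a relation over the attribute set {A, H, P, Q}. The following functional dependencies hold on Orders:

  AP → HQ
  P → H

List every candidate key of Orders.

Attributes A, P never appear on any right-hand side, so every candidate key must contain {A, P}.
{A, P}⁺ = {A, H, P, Q}, which is all of the schema, so {A, P} is the only candidate key.

(A, P)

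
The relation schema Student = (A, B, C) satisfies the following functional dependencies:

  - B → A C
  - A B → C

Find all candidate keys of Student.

Attribute B never appears on the right-hand side of any dependency, so B must belong to every candidate key.
{B}⁺ = {A, B, C}, which is all of the schema, so {B} is the only candidate key.

{B}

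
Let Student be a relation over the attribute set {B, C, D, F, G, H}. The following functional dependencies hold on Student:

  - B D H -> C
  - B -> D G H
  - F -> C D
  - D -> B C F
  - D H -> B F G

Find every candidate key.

{B}⁺: B→DGH adds D, G, H; D→BCF adds C, F → {B, C, D, F, G, H}.
{D}⁺: D→BCF adds B, C, F; B→DGH adds G, H → {B, C, D, F, G, H}.
{F}⁺: F→CD adds C, D; D→BCF adds B; B→DGH adds G, H → {B, C, D, F, G, H}.

(B), (D), (F)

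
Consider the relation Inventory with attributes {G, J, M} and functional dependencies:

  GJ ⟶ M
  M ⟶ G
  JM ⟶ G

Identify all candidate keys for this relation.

(G, J); (J, M)

Attribute J never appears on the right-hand side of any dependency, so J must belong to every candidate key.
{J}⁺ = {J}, which is not all of the schema, so we must add further attributes.
{G, J}⁺: GJ→M adds M → {G, J, M}. Minimal: {J}⁺ = {J}; {G}⁺ = {G} — none reach the full schema.
{J, M}⁺: M→G adds G → {G, J, M}. Minimal: {M}⁺ = {G, M}; {J}⁺ = {J} — none reach the full schema.
Any other superkey contains one of these as a subset, so there are no further candidate keys.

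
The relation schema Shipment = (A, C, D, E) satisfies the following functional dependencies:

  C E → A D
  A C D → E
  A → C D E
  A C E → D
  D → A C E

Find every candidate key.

A, D, CE

{A}⁺: A→CDE adds C, D, E → {A, C, D, E}.
{D}⁺: D→ACE adds A, C, E → {A, C, D, E}.
{C, E}⁺: CE→AD adds A, D → {A, C, D, E}. Minimal: {E}⁺ = {E}; {C}⁺ = {C} — none reach the full schema.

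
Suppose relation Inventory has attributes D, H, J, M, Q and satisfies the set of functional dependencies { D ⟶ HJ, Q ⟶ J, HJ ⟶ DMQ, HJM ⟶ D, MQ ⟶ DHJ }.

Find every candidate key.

D; HJ; HQ; MQ

{D}⁺: D→HJ adds H, J; HJ→DMQ adds M, Q → {D, H, J, M, Q}.
{H, J}⁺: HJ→DMQ adds D, M, Q → {D, H, J, M, Q}. Minimal: {J}⁺ = {J}; {H}⁺ = {H} — none reach the full schema.
{H, Q}⁺: Q→J adds J; HJ→DMQ adds D, M → {D, H, J, M, Q}. Minimal: {Q}⁺ = {J, Q}; {H}⁺ = {H} — none reach the full schema.
{M, Q}⁺: Q→J adds J; MQ→DHJ adds D, H → {D, H, J, M, Q}. Minimal: {Q}⁺ = {J, Q}; {M}⁺ = {M} — none reach the full schema.
Any other superkey contains one of these as a subset, so there are no further candidate keys.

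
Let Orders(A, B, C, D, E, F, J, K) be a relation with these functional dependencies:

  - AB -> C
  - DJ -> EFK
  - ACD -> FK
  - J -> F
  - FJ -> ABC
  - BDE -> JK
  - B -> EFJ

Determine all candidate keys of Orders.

{B, D}, {D, J}

Attribute D never appears on the right-hand side of any dependency, so D must belong to every candidate key.
{D}⁺ = {D}, which is not all of the schema, so we must add further attributes.
{B, D}⁺: B→EFJ adds E, F, J; DJ→EFK adds K; FJ→ABC adds A, C → {A, B, C, D, E, F, J, K}. Minimal: {D}⁺ = {D}; {B}⁺ = {A, B, C, E, F, J} — none reach the full schema.
{D, J}⁺: DJ→EFK adds E, F, K; FJ→ABC adds A, B, C → {A, B, C, D, E, F, J, K}. Minimal: {J}⁺ = {A, B, C, E, F, J}; {D}⁺ = {D} — none reach the full schema.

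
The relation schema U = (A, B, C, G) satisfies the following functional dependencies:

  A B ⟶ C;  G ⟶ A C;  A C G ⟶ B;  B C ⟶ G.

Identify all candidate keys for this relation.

G; AB; BC

{G}⁺: G→AC adds A, C; ACG→B adds B → {A, B, C, G}.
{A, B}⁺: AB→C adds C; BC→G adds G → {A, B, C, G}.
{B, C}⁺: BC→G adds G; G→AC adds A → {A, B, C, G}.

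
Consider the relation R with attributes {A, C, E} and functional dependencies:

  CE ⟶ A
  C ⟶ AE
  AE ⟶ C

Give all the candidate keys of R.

{C}, {A, E}

{C}⁺: C→AE adds A, E → {A, C, E}.
{A, E}⁺: AE→C adds C → {A, C, E}. Minimal: {E}⁺ = {E}; {A}⁺ = {A} — none reach the full schema.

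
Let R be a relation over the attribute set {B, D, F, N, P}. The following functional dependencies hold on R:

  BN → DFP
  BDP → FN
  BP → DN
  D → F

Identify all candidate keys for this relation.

Attribute B never appears on the right-hand side of any dependency, so B must belong to every candidate key.
{B}⁺ = {B}, which is not all of the schema, so we must add further attributes.
{B, N}⁺: BN→DFP adds D, F, P → {B, D, F, N, P}. Minimal: {N}⁺ = {N}; {B}⁺ = {B} — none reach the full schema.
{B, P}⁺: BP→DN adds D, N; D→F adds F → {B, D, F, N, P}. Minimal: {P}⁺ = {P}; {B}⁺ = {B} — none reach the full schema.
Any other superkey contains one of these as a subset, so there are no further candidate keys.

{B, N}, {B, P}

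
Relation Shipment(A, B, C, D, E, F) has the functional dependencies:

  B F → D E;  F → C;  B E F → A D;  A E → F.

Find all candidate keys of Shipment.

Attribute B never appears on the right-hand side of any dependency, so B must belong to every candidate key.
{B}⁺ = {B}, which is not all of the schema, so we must add further attributes.
{B, F}⁺: BF→DE adds D, E; F→C adds C; BEF→AD adds A → {A, B, C, D, E, F}. Minimal: {F}⁺ = {C, F}; {B}⁺ = {B} — none reach the full schema.
{A, B, E}⁺: AE→F adds F; BF→DE adds D; F→C adds C → {A, B, C, D, E, F}. Minimal: {B, E}⁺ = {B, E}; {A, E}⁺ = {A, C, E, F}; {A, B}⁺ = {A, B} — none reach the full schema.

{B, F}, {A, B, E}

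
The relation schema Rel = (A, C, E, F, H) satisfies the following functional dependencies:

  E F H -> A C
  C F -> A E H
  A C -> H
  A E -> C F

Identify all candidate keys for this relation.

{A, E}⁺: AE→CF adds C, F; CF→AEH adds H → {A, C, E, F, H}. Minimal: {E}⁺ = {E}; {A}⁺ = {A} — none reach the full schema.
{C, F}⁺: CF→AEH adds A, E, H → {A, C, E, F, H}. Minimal: {F}⁺ = {F}; {C}⁺ = {C} — none reach the full schema.
{E, F, H}⁺: EFH→AC adds A, C → {A, C, E, F, H}. Minimal: {F, H}⁺ = {F, H}; {E, H}⁺ = {E, H}; {E, F}⁺ = {E, F} — none reach the full schema.
Any other superkey contains one of these as a subset, so there are no further candidate keys.

AE; CF; EFH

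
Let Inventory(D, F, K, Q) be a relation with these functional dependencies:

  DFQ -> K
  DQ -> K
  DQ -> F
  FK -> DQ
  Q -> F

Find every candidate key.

(D, Q), (F, K), (K, Q)

{D, Q}⁺: DQ→K adds K; DQ→F adds F → {D, F, K, Q}. Minimal: {Q}⁺ = {F, Q}; {D}⁺ = {D} — none reach the full schema.
{F, K}⁺: FK→DQ adds D, Q → {D, F, K, Q}. Minimal: {K}⁺ = {K}; {F}⁺ = {F} — none reach the full schema.
{K, Q}⁺: Q→F adds F; FK→DQ adds D → {D, F, K, Q}. Minimal: {Q}⁺ = {F, Q}; {K}⁺ = {K} — none reach the full schema.
Any other superkey contains one of these as a subset, so there are no further candidate keys.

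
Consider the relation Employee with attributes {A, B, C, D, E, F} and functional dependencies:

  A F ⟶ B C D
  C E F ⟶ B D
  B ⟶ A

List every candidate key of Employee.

AEF; BEF; CEF

Attributes E, F never appear on any right-hand side, so every candidate key must contain {E, F}.
{E, F}⁺ = {E, F}, which is not all of the schema, so we must add further attributes.
{A, E, F}⁺: AF→BCD adds B, C, D → {A, B, C, D, E, F}. Minimal: {E, F}⁺ = {E, F}; {A, F}⁺ = {A, B, C, D, F}; {A, E}⁺ = {A, E} — none reach the full schema.
{B, E, F}⁺: B→A adds A; AF→BCD adds C, D → {A, B, C, D, E, F}. Minimal: {E, F}⁺ = {E, F}; {B, F}⁺ = {A, B, C, D, F}; {B, E}⁺ = {A, B, E} — none reach the full schema.
{C, E, F}⁺: CEF→BD adds B, D; B→A adds A → {A, B, C, D, E, F}. Minimal: {E, F}⁺ = {E, F}; {C, F}⁺ = {C, F}; {C, E}⁺ = {C, E} — none reach the full schema.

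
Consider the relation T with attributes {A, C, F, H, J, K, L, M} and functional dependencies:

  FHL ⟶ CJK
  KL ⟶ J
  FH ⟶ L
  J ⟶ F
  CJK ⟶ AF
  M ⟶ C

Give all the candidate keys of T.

{F, H, M}, {H, J, M}, {H, K, L, M}

Attributes H, M never appear on any right-hand side, so every candidate key must contain {H, M}.
{H, M}⁺ = {C, H, M}, which is not all of the schema, so we must add further attributes.
{F, H, M}⁺: FH→L adds L; M→C adds C; FHL→CJK adds J, K; CJK→AF adds A → {A, C, F, H, J, K, L, M}.
{H, J, M}⁺: J→F adds F; M→C adds C; FH→L adds L; FHL→CJK adds K; CJK→AF adds A → {A, C, F, H, J, K, L, M}.
{H, K, L, M}⁺: KL→J adds J; J→F adds F; M→C adds C; CJK→AF adds A → {A, C, F, H, J, K, L, M}.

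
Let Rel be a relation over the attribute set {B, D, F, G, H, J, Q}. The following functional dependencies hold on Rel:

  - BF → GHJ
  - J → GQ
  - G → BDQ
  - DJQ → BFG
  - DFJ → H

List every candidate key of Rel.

{J}⁺: J→GQ adds G, Q; G→BDQ adds B, D; DJQ→BFG adds F; DFJ→H adds H → {B, D, F, G, H, J, Q}.
{B, F}⁺: BF→GHJ adds G, H, J; J→GQ adds Q; G→BDQ adds D → {B, D, F, G, H, J, Q}. Minimal: {F}⁺ = {F}; {B}⁺ = {B} — none reach the full schema.
{F, G}⁺: G→BDQ adds B, D, Q; BF→GHJ adds H, J → {B, D, F, G, H, J, Q}. Minimal: {G}⁺ = {B, D, G, Q}; {F}⁺ = {F} — none reach the full schema.
Any other superkey contains one of these as a subset, so there are no further candidate keys.

J, BF, FG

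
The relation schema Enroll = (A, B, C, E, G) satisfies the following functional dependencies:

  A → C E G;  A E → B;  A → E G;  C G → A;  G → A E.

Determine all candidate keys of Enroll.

A, G

{A}⁺: A→CEG adds C, E, G; AE→B adds B → {A, B, C, E, G}.
{G}⁺: G→AE adds A, E; A→CEG adds C; AE→B adds B → {A, B, C, E, G}.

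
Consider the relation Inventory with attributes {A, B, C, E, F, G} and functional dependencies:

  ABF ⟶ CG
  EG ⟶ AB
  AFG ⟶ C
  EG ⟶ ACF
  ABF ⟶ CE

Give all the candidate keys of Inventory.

EG, ABF

{E, G}⁺: EG→AB adds A, B; EG→ACF adds C, F → {A, B, C, E, F, G}.
{A, B, F}⁺: ABF→CG adds C, G; ABF→CE adds E → {A, B, C, E, F, G}.
Any other superkey contains one of these as a subset, so there are no further candidate keys.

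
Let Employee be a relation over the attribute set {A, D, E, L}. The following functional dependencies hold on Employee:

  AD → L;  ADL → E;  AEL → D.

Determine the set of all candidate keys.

{A, D}, {A, E, L}

Attribute A never appears on the right-hand side of any dependency, so A must belong to every candidate key.
{A}⁺ = {A}, which is not all of the schema, so we must add further attributes.
{A, D}⁺: AD→L adds L; ADL→E adds E → {A, D, E, L}. Minimal: {D}⁺ = {D}; {A}⁺ = {A} — none reach the full schema.
{A, E, L}⁺: AEL→D adds D → {A, D, E, L}. Minimal: {E, L}⁺ = {E, L}; {A, L}⁺ = {A, L}; {A, E}⁺ = {A, E} — none reach the full schema.
Any other superkey contains one of these as a subset, so there are no further candidate keys.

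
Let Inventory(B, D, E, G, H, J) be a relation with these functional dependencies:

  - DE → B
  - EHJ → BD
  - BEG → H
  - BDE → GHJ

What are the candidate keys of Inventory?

Attribute E never appears on the right-hand side of any dependency, so E must belong to every candidate key.
{E}⁺ = {E}, which is not all of the schema, so we must add further attributes.
{D, E}⁺: DE→B adds B; BDE→GHJ adds G, H, J → {B, D, E, G, H, J}. Minimal: {E}⁺ = {E}; {D}⁺ = {D} — none reach the full schema.
{E, H, J}⁺: EHJ→BD adds B, D; BDE→GHJ adds G → {B, D, E, G, H, J}. Minimal: {H, J}⁺ = {H, J}; {E, J}⁺ = {E, J}; {E, H}⁺ = {E, H} — none reach the full schema.
{B, E, G, J}⁺: BEG→H adds H; EHJ→BD adds D → {B, D, E, G, H, J}. Minimal: {E, G, J}⁺ = {E, G, J}; {B, G, J}⁺ = {B, G, J}; {B, E, J}⁺ = {B, E, J}; … — none reach the full schema.

DE, EHJ, BEGJ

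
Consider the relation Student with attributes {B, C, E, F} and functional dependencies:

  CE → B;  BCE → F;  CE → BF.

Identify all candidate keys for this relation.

Attributes C, E never appear on any right-hand side, so every candidate key must contain {C, E}.
{C, E}⁺ = {B, C, E, F}, which is all of the schema, so {C, E} is the only candidate key.

{C, E}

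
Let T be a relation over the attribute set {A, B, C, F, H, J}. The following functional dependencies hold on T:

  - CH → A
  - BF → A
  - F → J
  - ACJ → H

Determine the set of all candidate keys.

BCF

{B, C, F}⁺: BF→A adds A; F→J adds J; ACJ→H adds H → {A, B, C, F, H, J}. Minimal: {C, F}⁺ = {C, F, J}; {B, F}⁺ = {A, B, F, J}; {B, C}⁺ = {B, C} — none reach the full schema.
No other minimal superkey exists.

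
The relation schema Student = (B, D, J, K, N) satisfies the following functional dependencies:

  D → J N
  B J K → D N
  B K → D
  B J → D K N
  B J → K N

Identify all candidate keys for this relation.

{B, D}; {B, J}; {B, K}

Attribute B never appears on the right-hand side of any dependency, so B must belong to every candidate key.
{B}⁺ = {B}, which is not all of the schema, so we must add further attributes.
{B, D}⁺: D→JN adds J, N; BJ→DKN adds K → {B, D, J, K, N}. Minimal: {D}⁺ = {D, J, N}; {B}⁺ = {B} — none reach the full schema.
{B, J}⁺: BJ→DKN adds D, K, N → {B, D, J, K, N}. Minimal: {J}⁺ = {J}; {B}⁺ = {B} — none reach the full schema.
{B, K}⁺: BK→D adds D; D→JN adds J, N → {B, D, J, K, N}. Minimal: {K}⁺ = {K}; {B}⁺ = {B} — none reach the full schema.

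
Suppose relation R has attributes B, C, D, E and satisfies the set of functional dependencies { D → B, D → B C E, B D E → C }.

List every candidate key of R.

{D}⁺: D→B adds B; D→BCE adds C, E → {B, C, D, E}.
No other minimal superkey exists.

D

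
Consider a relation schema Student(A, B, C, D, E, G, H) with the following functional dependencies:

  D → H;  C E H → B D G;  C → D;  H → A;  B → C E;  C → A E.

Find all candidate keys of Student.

{B}⁺: B→CE adds C, E; C→AE adds A; C→D adds D; D→H adds H; CEH→BDG adds G → {A, B, C, D, E, G, H}.
{C}⁺: C→D adds D; C→AE adds A, E; D→H adds H; CEH→BDG adds B, G → {A, B, C, D, E, G, H}.

(B); (C)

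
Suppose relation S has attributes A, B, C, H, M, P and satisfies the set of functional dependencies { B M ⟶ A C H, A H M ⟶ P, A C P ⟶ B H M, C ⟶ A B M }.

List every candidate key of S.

(C), (B, M)

{C}⁺: C→ABM adds A, B, M; BM→ACH adds H; AHM→P adds P → {A, B, C, H, M, P}.
{B, M}⁺: BM→ACH adds A, C, H; AHM→P adds P → {A, B, C, H, M, P}. Minimal: {M}⁺ = {M}; {B}⁺ = {B} — none reach the full schema.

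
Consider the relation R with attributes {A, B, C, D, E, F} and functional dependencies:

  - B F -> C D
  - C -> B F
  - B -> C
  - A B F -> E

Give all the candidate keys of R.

Attribute A never appears on the right-hand side of any dependency, so A must belong to every candidate key.
{A}⁺ = {A}, which is not all of the schema, so we must add further attributes.
{A, B}⁺: B→C adds C; C→BF adds F; ABF→E adds E; BF→CD adds D → {A, B, C, D, E, F}. Minimal: {B}⁺ = {B, C, D, F}; {A}⁺ = {A} — none reach the full schema.
{A, C}⁺: C→BF adds B, F; ABF→E adds E; BF→CD adds D → {A, B, C, D, E, F}. Minimal: {C}⁺ = {B, C, D, F}; {A}⁺ = {A} — none reach the full schema.
Any other superkey contains one of these as a subset, so there are no further candidate keys.

AB; AC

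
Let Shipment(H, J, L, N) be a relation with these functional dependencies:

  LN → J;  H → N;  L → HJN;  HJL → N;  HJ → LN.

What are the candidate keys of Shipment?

{L}; {H, J}

{L}⁺: L→HJN adds H, J, N → {H, J, L, N}.
{H, J}⁺: H→N adds N; HJ→LN adds L → {H, J, L, N}.
Any other superkey contains one of these as a subset, so there are no further candidate keys.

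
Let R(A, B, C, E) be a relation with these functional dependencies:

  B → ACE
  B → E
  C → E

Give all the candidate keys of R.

(B)

Attribute B never appears on the right-hand side of any dependency, so B must belong to every candidate key.
{B}⁺ = {A, B, C, E}, which is all of the schema, so {B} is the only candidate key.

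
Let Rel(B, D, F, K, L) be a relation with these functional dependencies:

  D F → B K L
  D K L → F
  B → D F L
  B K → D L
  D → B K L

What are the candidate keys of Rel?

B, D

{B}⁺: B→DFL adds D, F, L; D→BKL adds K → {B, D, F, K, L}.
{D}⁺: D→BKL adds B, K, L; DKL→F adds F → {B, D, F, K, L}.
Any other superkey contains one of these as a subset, so there are no further candidate keys.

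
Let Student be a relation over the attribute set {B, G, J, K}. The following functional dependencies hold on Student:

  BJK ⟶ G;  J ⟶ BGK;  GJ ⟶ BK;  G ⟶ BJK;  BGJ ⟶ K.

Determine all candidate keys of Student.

{G}⁺: G→BJK adds B, J, K → {B, G, J, K}.
{J}⁺: J→BGK adds B, G, K → {B, G, J, K}.
Any other superkey contains one of these as a subset, so there are no further candidate keys.

{G}, {J}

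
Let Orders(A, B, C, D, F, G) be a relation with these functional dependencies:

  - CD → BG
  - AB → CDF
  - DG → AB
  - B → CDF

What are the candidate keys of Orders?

(B), (C, D), (D, G)

{B}⁺: B→CDF adds C, D, F; CD→BG adds G; DG→AB adds A → {A, B, C, D, F, G}.
{C, D}⁺: CD→BG adds B, G; DG→AB adds A; B→CDF adds F → {A, B, C, D, F, G}. Minimal: {D}⁺ = {D}; {C}⁺ = {C} — none reach the full schema.
{D, G}⁺: DG→AB adds A, B; B→CDF adds C, F → {A, B, C, D, F, G}. Minimal: {G}⁺ = {G}; {D}⁺ = {D} — none reach the full schema.
Any other superkey contains one of these as a subset, so there are no further candidate keys.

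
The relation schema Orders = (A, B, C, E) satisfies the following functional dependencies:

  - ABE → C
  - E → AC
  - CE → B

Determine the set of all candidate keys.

Attribute E never appears on the right-hand side of any dependency, so E must belong to every candidate key.
{E}⁺ = {A, B, C, E}, which is all of the schema, so {E} is the only candidate key.

(E)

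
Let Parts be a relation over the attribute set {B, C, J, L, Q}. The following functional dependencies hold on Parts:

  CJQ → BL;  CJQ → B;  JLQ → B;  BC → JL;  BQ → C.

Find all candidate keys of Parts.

Attribute Q never appears on the right-hand side of any dependency, so Q must belong to every candidate key.
{Q}⁺ = {Q}, which is not all of the schema, so we must add further attributes.
{B, Q}⁺: BQ→C adds C; BC→JL adds J, L → {B, C, J, L, Q}. Minimal: {Q}⁺ = {Q}; {B}⁺ = {B} — none reach the full schema.
{C, J, Q}⁺: CJQ→BL adds B, L → {B, C, J, L, Q}. Minimal: {J, Q}⁺ = {J, Q}; {C, Q}⁺ = {C, Q}; {C, J}⁺ = {C, J} — none reach the full schema.
{J, L, Q}⁺: JLQ→B adds B; BQ→C adds C → {B, C, J, L, Q}. Minimal: {L, Q}⁺ = {L, Q}; {J, Q}⁺ = {J, Q}; {J, L}⁺ = {J, L} — none reach the full schema.

{B, Q}; {C, J, Q}; {J, L, Q}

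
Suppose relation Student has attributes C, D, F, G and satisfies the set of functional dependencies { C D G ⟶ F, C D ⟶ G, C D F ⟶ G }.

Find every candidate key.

Attributes C, D never appear on any right-hand side, so every candidate key must contain {C, D}.
{C, D}⁺ = {C, D, F, G}, which is all of the schema, so {C, D} is the only candidate key.

{C, D}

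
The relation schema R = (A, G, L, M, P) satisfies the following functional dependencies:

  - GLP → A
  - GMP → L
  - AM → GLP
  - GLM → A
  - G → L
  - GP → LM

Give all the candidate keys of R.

AM, GM, GP

{A, M}⁺: AM→GLP adds G, L, P → {A, G, L, M, P}. Minimal: {M}⁺ = {M}; {A}⁺ = {A} — none reach the full schema.
{G, M}⁺: G→L adds L; GLM→A adds A; AM→GLP adds P → {A, G, L, M, P}. Minimal: {M}⁺ = {M}; {G}⁺ = {G, L} — none reach the full schema.
{G, P}⁺: G→L adds L; GP→LM adds M; GLP→A adds A → {A, G, L, M, P}. Minimal: {P}⁺ = {P}; {G}⁺ = {G, L} — none reach the full schema.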